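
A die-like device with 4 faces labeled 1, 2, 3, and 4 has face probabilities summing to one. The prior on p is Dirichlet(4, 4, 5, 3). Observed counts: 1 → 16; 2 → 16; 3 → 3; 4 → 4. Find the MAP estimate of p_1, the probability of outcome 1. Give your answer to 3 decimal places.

The posterior is Dirichlet(αᵢ + nᵢ) = Dirichlet(20, 20, 8, 7).
For a Dirichlet(a₁,…,a_K) with all aᵢ > 1, the mode has j-th component (aⱼ − 1)/(Σaᵢ − K).
Here Σaᵢ = 55 and K = 4, so p_1 = (20 − 1)/(55 − 4) = 19/51 ≈ 0.373.

MAP estimate: 0.373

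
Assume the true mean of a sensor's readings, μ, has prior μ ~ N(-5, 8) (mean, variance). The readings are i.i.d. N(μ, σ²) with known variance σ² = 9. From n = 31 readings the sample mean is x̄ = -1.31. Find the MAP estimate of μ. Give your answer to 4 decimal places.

n = 31, x̄ = -1.31.
For a Normal prior and Normal likelihood with known variance, the posterior is Normal; its mode equals its mean, the precision-weighted average.
Prior precision 1/σ₀² = 1/8 = 0.125; data precision n/σ² = 31/9.
μ̂ = (0.125·(-5) + (31/9)·(-1.31)) / (0.125 + 31/9) = (-9247/1800)/(257/72) = -9247/6425 ≈ -1.4392.

μ̂_MAP = -1.4392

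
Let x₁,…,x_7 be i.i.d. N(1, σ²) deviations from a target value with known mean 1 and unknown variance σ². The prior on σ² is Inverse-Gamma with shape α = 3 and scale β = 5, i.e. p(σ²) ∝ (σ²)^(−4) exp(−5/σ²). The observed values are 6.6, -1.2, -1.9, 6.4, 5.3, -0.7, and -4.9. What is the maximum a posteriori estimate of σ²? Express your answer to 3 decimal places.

Sum of squared deviations about the known mean: SS = (6.6−1)² + (-1.2−1)² + (-1.9−1)² + (6.4−1)² + (5.3−1)² + (-0.7−1)² + (-4.9−1)² = 129.96.
The Normal likelihood contributes (σ²)^(−n/2) exp(−SS/(2σ²)), so the posterior is Inverse-Gamma(α + n/2, β + SS/2) = Inverse-Gamma(6.5, 69.98).
The mode of Inverse-Gamma(a, b) is b/(a+1) = 69.98/7.5 ≈ 9.331.

σ̂²_MAP = 9.331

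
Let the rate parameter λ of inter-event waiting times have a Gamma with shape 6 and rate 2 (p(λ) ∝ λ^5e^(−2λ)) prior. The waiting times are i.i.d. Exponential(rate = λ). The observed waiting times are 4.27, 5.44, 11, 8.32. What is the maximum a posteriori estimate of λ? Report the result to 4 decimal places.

The Exponential(rate=λ) likelihood is ∝ λ^n e^(−λΣtᵢ). Here n = 4 and Σtᵢ = 4.27 + 5.44 + 11 + 8.32 = 29.03.
Posterior ∝ λ^5e^(−2λ) · λ^4e^(−29.03λ) = λ^9e^(−31.03λ), i.e. Gamma(10, 31.03).
Mode = (a−1)/b = 9/31.03 ≈ 0.2900.

λ̂_MAP = 0.2900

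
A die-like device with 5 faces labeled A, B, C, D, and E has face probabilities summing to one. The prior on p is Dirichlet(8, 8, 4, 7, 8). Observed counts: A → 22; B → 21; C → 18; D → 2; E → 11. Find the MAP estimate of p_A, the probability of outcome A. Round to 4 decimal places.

MAP estimate of p_A = 0.2788

The posterior is Dirichlet(αᵢ + nᵢ) = Dirichlet(30, 29, 22, 9, 19).
For a Dirichlet(a₁,…,a_K) with all aᵢ > 1, the mode has j-th component (aⱼ − 1)/(Σaᵢ − K).
Here Σaᵢ = 109 and K = 5, so p_A = (30 − 1)/(109 − 5) = 29/104 ≈ 0.2788.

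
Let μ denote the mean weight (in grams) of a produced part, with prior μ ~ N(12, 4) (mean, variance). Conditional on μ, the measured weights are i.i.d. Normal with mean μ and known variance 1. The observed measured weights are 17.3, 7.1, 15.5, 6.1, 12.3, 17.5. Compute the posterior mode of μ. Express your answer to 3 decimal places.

μ̂_MAP = 12.608

n = 6; x̄ = (17.3 + 7.1 + 15.5 + 6.1 + 12.3 + 17.5)/6 = 75.8/6 = 379/30 ≈ 12.6333.
For a Normal prior and Normal likelihood with known variance, the posterior is Normal; its mode equals its mean, the precision-weighted average.
Prior precision 1/σ₀² = 1/4 = 0.25; data precision n/σ² = 6/1 = 6.
μ̂ = (0.25·12 + 6·(379/30)) / (0.25 + 6) = 78.8/6.25 = 12.608.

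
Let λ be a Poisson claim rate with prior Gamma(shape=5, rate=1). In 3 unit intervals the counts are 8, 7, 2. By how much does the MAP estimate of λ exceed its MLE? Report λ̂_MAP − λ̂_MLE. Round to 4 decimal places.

Σxᵢ = 17. Posterior is Gamma(22, 4); MAP = (22−1)/4 = 21/4 ≈ 5.25000.
MLE = x̄ = 17/3 ≈ 5.66667.
Difference = 21/4 − 17/3 = -5/12 ≈ -0.4167.

MAP − MLE = -0.4167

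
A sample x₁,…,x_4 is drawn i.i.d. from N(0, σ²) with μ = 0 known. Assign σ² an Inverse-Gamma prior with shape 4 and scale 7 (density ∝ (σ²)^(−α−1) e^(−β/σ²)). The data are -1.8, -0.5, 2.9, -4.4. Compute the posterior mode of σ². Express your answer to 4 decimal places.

Sum of squared deviations about the known mean: SS = (-1.8−0)² + (-0.5−0)² + (2.9−0)² + (-4.4−0)² = 31.26.
The Normal likelihood contributes (σ²)^(−n/2) exp(−SS/(2σ²)), so the posterior is Inverse-Gamma(α + n/2, β + SS/2) = Inverse-Gamma(6, 22.63).
The mode of Inverse-Gamma(a, b) is b/(a+1) = 22.63/7 ≈ 3.2329.

σ̂²_MAP = 3.2329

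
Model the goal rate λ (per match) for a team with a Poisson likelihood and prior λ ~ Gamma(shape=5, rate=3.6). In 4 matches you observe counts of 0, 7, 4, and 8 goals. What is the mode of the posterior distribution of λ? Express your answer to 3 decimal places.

Σxᵢ = 0+7+4+8 = 19, with n = 4.
Posterior ∝ λ^4e^(−3.6λ) · λ^19e^(−4λ) = λ^23e^(−7.6λ), i.e. Gamma(shape=24, rate=7.6).
The mode of a Gamma(a, b) with a ≥ 1 (shape–rate) is (a−1)/b = 23/7.6 ≈ 3.026.

λ̂_MAP = 3.026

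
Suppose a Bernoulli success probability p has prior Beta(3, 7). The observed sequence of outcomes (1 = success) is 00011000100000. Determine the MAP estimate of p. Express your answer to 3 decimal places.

p̂_MAP = 0.227

Prior: Beta(3, 7).
Data: 3 successes in 14 trials (from the sequence). The binomial likelihood contributes p^3(1−p)^11, so the posterior is Beta(3+3, 7+11) = Beta(6, 18).
For Beta(a, b) with a, b > 1 the mode is (a−1)/(a+b−2) = 5/22 ≈ 0.227.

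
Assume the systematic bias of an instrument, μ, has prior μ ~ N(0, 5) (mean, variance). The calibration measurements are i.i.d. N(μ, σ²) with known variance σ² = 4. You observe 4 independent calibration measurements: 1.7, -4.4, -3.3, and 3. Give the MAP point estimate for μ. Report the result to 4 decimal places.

μ̂_MAP = -0.6250

n = 4; x̄ = (1.7 + (-4.4) + (-3.3) + 3)/4 = -3/4 = -0.75.
For a Normal prior and Normal likelihood with known variance, the posterior is Normal; its mode equals its mean, the precision-weighted average.
Prior precision 1/σ₀² = 1/5 = 0.2; data precision n/σ² = 4/4 = 1.
μ̂ = (0.2·0 + 1·(-0.75)) / (0.2 + 1) = (-0.75)/1.2 = -0.6250.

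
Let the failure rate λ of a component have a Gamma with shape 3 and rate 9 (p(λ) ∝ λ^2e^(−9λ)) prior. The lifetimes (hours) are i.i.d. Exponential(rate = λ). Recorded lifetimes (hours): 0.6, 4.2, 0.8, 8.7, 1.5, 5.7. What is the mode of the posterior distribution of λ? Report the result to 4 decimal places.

λ̂_MAP = 0.2623

The Exponential(rate=λ) likelihood is ∝ λ^n e^(−λΣtᵢ). Here n = 6 and Σtᵢ = 0.6 + 4.2 + 0.8 + 8.7 + 1.5 + 5.7 = 21.5.
Posterior ∝ λ^2e^(−9λ) · λ^6e^(−21.5λ) = λ^8e^(−30.5λ), i.e. Gamma(9, 30.5).
Mode = (a−1)/b = 8/30.5 ≈ 0.2623.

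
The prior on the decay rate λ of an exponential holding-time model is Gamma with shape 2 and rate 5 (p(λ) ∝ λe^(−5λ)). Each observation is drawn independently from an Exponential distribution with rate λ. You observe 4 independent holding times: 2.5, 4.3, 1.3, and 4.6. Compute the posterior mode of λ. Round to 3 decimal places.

λ̂_MAP = 0.282

The Exponential(rate=λ) likelihood is ∝ λ^n e^(−λΣtᵢ). Here n = 4 and Σtᵢ = 2.5 + 4.3 + 1.3 + 4.6 = 12.7.
Posterior ∝ λe^(−5λ) · λ^4e^(−12.7λ) = λ^5e^(−17.7λ), i.e. Gamma(6, 17.7).
Mode = (a−1)/b = 5/17.7 ≈ 0.282.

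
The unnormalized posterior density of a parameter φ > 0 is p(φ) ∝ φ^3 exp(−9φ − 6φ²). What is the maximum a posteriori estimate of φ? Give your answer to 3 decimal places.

ℓ'(φ) = 3/φ − 9 − 12φ. Setting this to zero and multiplying by φ: 12φ² + 9φ − 3 = 0.
φ = (−9 + √(9² + 4·12·3)) / (2·12) = (−9 + √225) / 24 = (−9 + 15)/24 = 1/4.
ℓ''(φ) = −3/φ² − 12 < 0, confirming a maximum.

φ̂_MAP = 0.250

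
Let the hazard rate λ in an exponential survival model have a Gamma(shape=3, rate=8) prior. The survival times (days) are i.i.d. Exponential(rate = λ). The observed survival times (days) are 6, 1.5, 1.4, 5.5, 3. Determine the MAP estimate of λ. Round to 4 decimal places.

The Exponential(rate=λ) likelihood is ∝ λ^n e^(−λΣtᵢ). Here n = 5 and Σtᵢ = 6 + 1.5 + 1.4 + 5.5 + 3 = 17.4.
Posterior ∝ λ^2e^(−8λ) · λ^5e^(−17.4λ) = λ^7e^(−25.4λ), i.e. Gamma(8, 25.4).
Mode = (a−1)/b = 7/25.4 ≈ 0.2756.

λ̂_MAP = 0.2756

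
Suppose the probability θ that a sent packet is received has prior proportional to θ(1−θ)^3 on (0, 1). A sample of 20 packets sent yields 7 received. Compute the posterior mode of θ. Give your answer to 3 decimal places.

θ̂_MAP = 0.333

The prior density ∝ θ(1−θ)^3 is the kernel of Beta(2, 4).
Data: 7 successes in 20 trials. The binomial likelihood contributes θ^7(1−θ)^13, so the posterior is Beta(2+7, 4+13) = Beta(9, 17).
For Beta(a, b) with a, b > 1 the mode is (a−1)/(a+b−2) = 8/24 ≈ 0.333.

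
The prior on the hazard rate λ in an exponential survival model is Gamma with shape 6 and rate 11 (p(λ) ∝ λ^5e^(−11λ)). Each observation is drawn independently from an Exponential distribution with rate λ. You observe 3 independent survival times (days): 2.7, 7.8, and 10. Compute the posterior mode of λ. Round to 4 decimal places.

λ̂_MAP = 0.2540

The Exponential(rate=λ) likelihood is ∝ λ^n e^(−λΣtᵢ). Here n = 3 and Σtᵢ = 2.7 + 7.8 + 10 = 20.5.
Posterior ∝ λ^5e^(−11λ) · λ^3e^(−20.5λ) = λ^8e^(−31.5λ), i.e. Gamma(9, 31.5).
Mode = (a−1)/b = 8/31.5 ≈ 0.2540.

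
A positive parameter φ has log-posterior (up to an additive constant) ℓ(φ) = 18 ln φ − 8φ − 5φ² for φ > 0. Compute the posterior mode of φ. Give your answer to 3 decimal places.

ℓ'(φ) = 18/φ − 8 − 10φ. Setting this to zero and multiplying by φ: 10φ² + 8φ − 18 = 0.
φ = (−8 + √(8² + 4·10·18)) / (2·10) = (−8 + √784) / 20 = (−8 + 28)/20 = 1.
ℓ''(φ) = −18/φ² − 10 < 0, confirming a maximum.

φ̂_MAP = 1.000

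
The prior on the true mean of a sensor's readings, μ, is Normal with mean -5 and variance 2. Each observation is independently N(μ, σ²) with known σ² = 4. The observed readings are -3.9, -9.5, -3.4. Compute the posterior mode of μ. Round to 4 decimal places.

n = 3; x̄ = ((-3.9) + (-9.5) + (-3.4))/3 = -16.8/3 = -5.6.
For a Normal prior and Normal likelihood with known variance, the posterior is Normal; its mode equals its mean, the precision-weighted average.
Prior precision 1/σ₀² = 1/2 = 0.5; data precision n/σ² = 3/4 = 0.75.
μ̂ = (0.5·(-5) + 0.75·(-5.6)) / (0.5 + 0.75) = (-6.7)/1.25 = -5.3600.

μ̂_MAP = -5.3600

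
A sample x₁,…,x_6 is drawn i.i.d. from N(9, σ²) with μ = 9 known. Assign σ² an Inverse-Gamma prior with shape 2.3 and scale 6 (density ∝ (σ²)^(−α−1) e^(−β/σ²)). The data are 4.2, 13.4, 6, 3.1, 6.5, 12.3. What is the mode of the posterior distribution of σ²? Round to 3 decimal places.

Sum of squared deviations about the known mean: SS = (4.2−9)² + (13.4−9)² + (6−9)² + (3.1−9)² + (6.5−9)² + (12.3−9)² = 103.35.
The Normal likelihood contributes (σ²)^(−n/2) exp(−SS/(2σ²)), so the posterior is Inverse-Gamma(α + n/2, β + SS/2) = Inverse-Gamma(5.3, 57.675).
The mode of Inverse-Gamma(a, b) is b/(a+1) = 57.675/6.3 ≈ 9.155.

σ̂²_MAP = 9.155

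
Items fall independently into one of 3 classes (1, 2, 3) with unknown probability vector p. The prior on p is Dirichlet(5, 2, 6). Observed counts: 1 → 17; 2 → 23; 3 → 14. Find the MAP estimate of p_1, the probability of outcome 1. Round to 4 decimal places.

MAP estimate: 0.3281

The posterior is Dirichlet(αᵢ + nᵢ) = Dirichlet(22, 25, 20).
For a Dirichlet(a₁,…,a_K) with all aᵢ > 1, the mode has j-th component (aⱼ − 1)/(Σaᵢ − K).
Here Σaᵢ = 67 and K = 3, so p_1 = (22 − 1)/(67 − 3) = 21/64 ≈ 0.3281.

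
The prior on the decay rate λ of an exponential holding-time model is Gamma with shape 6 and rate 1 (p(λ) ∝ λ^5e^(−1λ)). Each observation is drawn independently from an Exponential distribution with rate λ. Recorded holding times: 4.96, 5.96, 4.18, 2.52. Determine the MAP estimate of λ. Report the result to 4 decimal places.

The Exponential(rate=λ) likelihood is ∝ λ^n e^(−λΣtᵢ). Here n = 4 and Σtᵢ = 4.96 + 5.96 + 4.18 + 2.52 = 17.62.
Posterior ∝ λ^5e^(−1λ) · λ^4e^(−17.62λ) = λ^9e^(−18.62λ), i.e. Gamma(10, 18.62).
Mode = (a−1)/b = 9/18.62 ≈ 0.4834.

λ̂_MAP = 0.4834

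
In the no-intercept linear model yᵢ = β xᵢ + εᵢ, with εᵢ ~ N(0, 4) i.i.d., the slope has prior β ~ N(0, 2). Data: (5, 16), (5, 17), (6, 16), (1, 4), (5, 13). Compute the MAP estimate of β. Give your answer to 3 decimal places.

β̂_MAP = 2.895

log p(β | y) = −Σ(yᵢ − βxᵢ)²/(2·4) − β²/(2·2) + const.
Setting the derivative to zero: Σxᵢ(yᵢ − βxᵢ)/4 − β/2 = 0, so β = Σxᵢyᵢ / (Σxᵢ² + σ²/τ²).
Σxᵢyᵢ = 5·16 + 5·17 + 6·16 + 1·4 + 5·13 = 330; Σxᵢ² = 112; σ²/τ² = 2.
β̂_MAP = 330 / (112 + 2) = 330/114 ≈ 2.895.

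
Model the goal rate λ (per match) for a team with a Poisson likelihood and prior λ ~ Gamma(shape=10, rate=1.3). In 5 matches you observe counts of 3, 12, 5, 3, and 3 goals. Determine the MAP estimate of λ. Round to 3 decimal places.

Σxᵢ = 3+12+5+3+3 = 26, with n = 5.
Posterior ∝ λ^9e^(−1.3λ) · λ^26e^(−5λ) = λ^35e^(−6.3λ), i.e. Gamma(shape=36, rate=6.3).
The mode of a Gamma(a, b) with a ≥ 1 (shape–rate) is (a−1)/b = 35/6.3 ≈ 5.556.

λ̂_MAP = 5.556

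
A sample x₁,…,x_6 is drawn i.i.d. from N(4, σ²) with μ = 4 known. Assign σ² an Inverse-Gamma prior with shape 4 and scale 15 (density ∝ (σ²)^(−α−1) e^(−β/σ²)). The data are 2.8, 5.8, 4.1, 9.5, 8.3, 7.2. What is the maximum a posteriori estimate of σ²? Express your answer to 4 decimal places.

σ̂²_MAP = 5.8544

Sum of squared deviations about the known mean: SS = (2.8−4)² + (5.8−4)² + (4.1−4)² + (9.5−4)² + (8.3−4)² + (7.2−4)² = 63.67.
The Normal likelihood contributes (σ²)^(−n/2) exp(−SS/(2σ²)), so the posterior is Inverse-Gamma(α + n/2, β + SS/2) = Inverse-Gamma(7, 46.835).
The mode of Inverse-Gamma(a, b) is b/(a+1) = 46.835/8 ≈ 5.8544.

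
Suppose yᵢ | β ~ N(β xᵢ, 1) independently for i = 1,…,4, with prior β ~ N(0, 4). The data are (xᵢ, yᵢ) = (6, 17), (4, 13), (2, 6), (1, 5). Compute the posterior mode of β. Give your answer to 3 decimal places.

log p(β | y) = −Σ(yᵢ − βxᵢ)²/(2·1) − β²/(2·4) + const.
Setting the derivative to zero: Σxᵢ(yᵢ − βxᵢ)/1 − β/4 = 0, so β = Σxᵢyᵢ / (Σxᵢ² + σ²/τ²).
Σxᵢyᵢ = 6·17 + 4·13 + 2·6 + 1·5 = 171; Σxᵢ² = 57; σ²/τ² = 0.25.
β̂_MAP = 171 / (57 + 0.25) = 171/57.25 ≈ 2.987.

β̂_MAP = 2.987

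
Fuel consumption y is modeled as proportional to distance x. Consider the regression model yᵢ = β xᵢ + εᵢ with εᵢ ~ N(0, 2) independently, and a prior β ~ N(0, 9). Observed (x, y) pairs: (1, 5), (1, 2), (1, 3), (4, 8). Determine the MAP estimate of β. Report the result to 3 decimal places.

β̂_MAP = 2.185

log p(β | y) = −Σ(yᵢ − βxᵢ)²/(2·2) − β²/(2·9) + const.
Setting the derivative to zero: Σxᵢ(yᵢ − βxᵢ)/2 − β/9 = 0, so β = Σxᵢyᵢ / (Σxᵢ² + σ²/τ²).
Σxᵢyᵢ = 1·5 + 1·2 + 1·3 + 4·8 = 42; Σxᵢ² = 19; σ²/τ² = 2/9.
β̂_MAP = 42 / (19 + 2/9) = 42/(173/9) = 378/173 ≈ 2.185.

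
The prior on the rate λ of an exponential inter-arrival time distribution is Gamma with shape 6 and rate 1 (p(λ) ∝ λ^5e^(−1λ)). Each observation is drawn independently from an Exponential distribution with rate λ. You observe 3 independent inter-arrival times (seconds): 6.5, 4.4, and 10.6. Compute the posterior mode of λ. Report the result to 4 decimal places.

The Exponential(rate=λ) likelihood is ∝ λ^n e^(−λΣtᵢ). Here n = 3 and Σtᵢ = 6.5 + 4.4 + 10.6 = 21.5.
Posterior ∝ λ^5e^(−1λ) · λ^3e^(−21.5λ) = λ^8e^(−22.5λ), i.e. Gamma(9, 22.5).
Mode = (a−1)/b = 8/22.5 ≈ 0.3556.

λ̂_MAP = 0.3556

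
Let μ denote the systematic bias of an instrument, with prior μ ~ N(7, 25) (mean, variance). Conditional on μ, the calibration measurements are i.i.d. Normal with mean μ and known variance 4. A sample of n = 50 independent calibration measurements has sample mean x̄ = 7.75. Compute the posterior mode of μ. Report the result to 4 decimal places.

μ̂_MAP = 7.7476

n = 50, x̄ = 7.75.
For a Normal prior and Normal likelihood with known variance, the posterior is Normal; its mode equals its mean, the precision-weighted average.
Prior precision 1/σ₀² = 1/25 = 0.04; data precision n/σ² = 50/4 = 12.5.
μ̂ = (0.04·7 + 12.5·7.75) / (0.04 + 12.5) = 97.155/12.54 = 6477/836 ≈ 7.7476.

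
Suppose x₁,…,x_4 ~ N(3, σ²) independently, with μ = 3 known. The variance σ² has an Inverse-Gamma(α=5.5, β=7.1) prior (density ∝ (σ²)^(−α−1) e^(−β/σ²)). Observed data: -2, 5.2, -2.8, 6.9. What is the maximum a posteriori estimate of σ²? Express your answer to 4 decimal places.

Sum of squared deviations about the known mean: SS = (-2−3)² + (5.2−3)² + (-2.8−3)² + (6.9−3)² = 78.69.
The Normal likelihood contributes (σ²)^(−n/2) exp(−SS/(2σ²)), so the posterior is Inverse-Gamma(α + n/2, β + SS/2) = Inverse-Gamma(7.5, 46.445).
The mode of Inverse-Gamma(a, b) is b/(a+1) = 46.445/8.5 ≈ 5.4641.

σ̂²_MAP = 5.4641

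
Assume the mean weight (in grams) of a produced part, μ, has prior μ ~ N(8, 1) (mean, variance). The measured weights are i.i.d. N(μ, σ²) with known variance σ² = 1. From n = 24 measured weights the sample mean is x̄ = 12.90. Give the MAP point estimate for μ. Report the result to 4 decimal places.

μ̂_MAP = 12.7040

n = 24, x̄ = 12.90.
For a Normal prior and Normal likelihood with known variance, the posterior is Normal; its mode equals its mean, the precision-weighted average.
Prior precision 1/σ₀² = 1/1 = 1; data precision n/σ² = 24/1 = 24.
μ̂ = (1·8 + 24·12.9) / (1 + 24) = 317.6/25 = 12.7040.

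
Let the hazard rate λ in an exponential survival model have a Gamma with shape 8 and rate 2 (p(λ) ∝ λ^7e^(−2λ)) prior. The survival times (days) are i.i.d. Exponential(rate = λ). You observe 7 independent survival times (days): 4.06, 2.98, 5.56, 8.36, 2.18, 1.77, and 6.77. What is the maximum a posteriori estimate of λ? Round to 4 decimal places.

λ̂_MAP = 0.4157

The Exponential(rate=λ) likelihood is ∝ λ^n e^(−λΣtᵢ). Here n = 7 and Σtᵢ = 4.06 + 2.98 + 5.56 + 8.36 + 2.18 + 1.77 + 6.77 = 31.68.
Posterior ∝ λ^7e^(−2λ) · λ^7e^(−31.68λ) = λ^14e^(−33.68λ), i.e. Gamma(15, 33.68).
Mode = (a−1)/b = 14/33.68 ≈ 0.4157.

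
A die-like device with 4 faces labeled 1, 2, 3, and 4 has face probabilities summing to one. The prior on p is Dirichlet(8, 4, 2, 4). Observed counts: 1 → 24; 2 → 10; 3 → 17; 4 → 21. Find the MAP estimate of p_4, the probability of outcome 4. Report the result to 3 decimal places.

MAP estimate: 0.279

The posterior is Dirichlet(αᵢ + nᵢ) = Dirichlet(32, 14, 19, 25).
For a Dirichlet(a₁,…,a_K) with all aᵢ > 1, the mode has j-th component (aⱼ − 1)/(Σaᵢ − K).
Here Σaᵢ = 90 and K = 4, so p_4 = (25 − 1)/(90 − 4) = 24/86 ≈ 0.279.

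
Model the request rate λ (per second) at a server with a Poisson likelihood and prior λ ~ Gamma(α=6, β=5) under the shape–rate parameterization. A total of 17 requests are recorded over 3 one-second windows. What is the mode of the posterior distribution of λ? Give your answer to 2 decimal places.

Σxᵢ = 17, n = 3.
Posterior ∝ λ^5e^(−5λ) · λ^17e^(−3λ) = λ^22e^(−8λ), i.e. Gamma(shape=23, rate=8).
The mode of a Gamma(a, b) with a ≥ 1 (shape–rate) is (a−1)/b = 22/8 ≈ 2.75.

λ̂_MAP = 2.75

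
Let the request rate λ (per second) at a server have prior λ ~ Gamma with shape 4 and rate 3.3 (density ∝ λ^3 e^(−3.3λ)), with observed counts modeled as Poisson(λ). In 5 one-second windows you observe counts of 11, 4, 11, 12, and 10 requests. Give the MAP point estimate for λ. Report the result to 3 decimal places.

λ̂_MAP = 6.145

Σxᵢ = 11+4+11+12+10 = 48, with n = 5.
Posterior ∝ λ^3e^(−3.3λ) · λ^48e^(−5λ) = λ^51e^(−8.3λ), i.e. Gamma(shape=52, rate=8.3).
The mode of a Gamma(a, b) with a ≥ 1 (shape–rate) is (a−1)/b = 51/8.3 ≈ 6.145.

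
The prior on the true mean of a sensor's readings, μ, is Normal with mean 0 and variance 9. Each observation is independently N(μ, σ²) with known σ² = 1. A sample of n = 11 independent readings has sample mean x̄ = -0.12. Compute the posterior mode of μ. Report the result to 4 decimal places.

μ̂_MAP = -0.1188

n = 11, x̄ = -0.12.
For a Normal prior and Normal likelihood with known variance, the posterior is Normal; its mode equals its mean, the precision-weighted average.
Prior precision 1/σ₀² = 1/9; data precision n/σ² = 11/1 = 11.
μ̂ = ((1/9)·0 + 11·(-0.12)) / (1/9 + 11) = (-1.32)/(100/9) = -0.1188.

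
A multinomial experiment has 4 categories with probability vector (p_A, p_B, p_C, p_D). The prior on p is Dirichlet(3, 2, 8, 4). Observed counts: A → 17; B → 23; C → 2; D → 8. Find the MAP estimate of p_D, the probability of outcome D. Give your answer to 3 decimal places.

The posterior is Dirichlet(αᵢ + nᵢ) = Dirichlet(20, 25, 10, 12).
For a Dirichlet(a₁,…,a_K) with all aᵢ > 1, the mode has j-th component (aⱼ − 1)/(Σaᵢ − K).
Here Σaᵢ = 67 and K = 4, so p_D = (12 − 1)/(67 − 4) = 11/63 ≈ 0.175.

MAP estimate of p_D = 0.175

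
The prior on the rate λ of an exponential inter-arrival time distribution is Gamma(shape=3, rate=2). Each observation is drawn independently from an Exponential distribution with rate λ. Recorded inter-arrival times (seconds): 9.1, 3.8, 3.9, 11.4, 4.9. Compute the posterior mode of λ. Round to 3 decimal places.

λ̂_MAP = 0.199

The Exponential(rate=λ) likelihood is ∝ λ^n e^(−λΣtᵢ). Here n = 5 and Σtᵢ = 9.1 + 3.8 + 3.9 + 11.4 + 4.9 = 33.1.
Posterior ∝ λ^2e^(−2λ) · λ^5e^(−33.1λ) = λ^7e^(−35.1λ), i.e. Gamma(8, 35.1).
Mode = (a−1)/b = 7/35.1 ≈ 0.199.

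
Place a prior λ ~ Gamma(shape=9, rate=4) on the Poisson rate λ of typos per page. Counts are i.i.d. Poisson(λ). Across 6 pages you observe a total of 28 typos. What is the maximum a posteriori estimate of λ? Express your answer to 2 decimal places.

Σxᵢ = 28, n = 6.
Posterior ∝ λ^8e^(−4λ) · λ^28e^(−6λ) = λ^36e^(−10λ), i.e. Gamma(shape=37, rate=10).
The mode of a Gamma(a, b) with a ≥ 1 (shape–rate) is (a−1)/b = 36/10 ≈ 3.60.

λ̂_MAP = 3.60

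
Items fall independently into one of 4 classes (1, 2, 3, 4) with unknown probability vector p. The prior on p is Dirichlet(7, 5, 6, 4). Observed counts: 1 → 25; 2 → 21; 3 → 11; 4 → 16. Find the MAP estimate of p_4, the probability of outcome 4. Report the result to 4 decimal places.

The posterior is Dirichlet(αᵢ + nᵢ) = Dirichlet(32, 26, 17, 20).
For a Dirichlet(a₁,…,a_K) with all aᵢ > 1, the mode has j-th component (aⱼ − 1)/(Σaᵢ − K).
Here Σaᵢ = 95 and K = 4, so p_4 = (20 − 1)/(95 − 4) = 19/91 ≈ 0.2088.

MAP estimate: 0.2088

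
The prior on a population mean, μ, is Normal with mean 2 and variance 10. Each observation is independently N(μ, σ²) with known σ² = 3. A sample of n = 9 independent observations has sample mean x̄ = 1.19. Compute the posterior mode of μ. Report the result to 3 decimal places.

n = 9, x̄ = 1.19.
For a Normal prior and Normal likelihood with known variance, the posterior is Normal; its mode equals its mean, the precision-weighted average.
Prior precision 1/σ₀² = 1/10 = 0.1; data precision n/σ² = 9/3 = 3.
μ̂ = (0.1·2 + 3·1.19) / (0.1 + 3) = 3.77/3.1 = 377/310 ≈ 1.216.

μ̂_MAP = 1.216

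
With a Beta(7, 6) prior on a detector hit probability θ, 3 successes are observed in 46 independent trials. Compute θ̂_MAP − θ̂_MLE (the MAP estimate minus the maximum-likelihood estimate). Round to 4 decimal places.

MAP − MLE = 0.0927

Posterior is Beta(10, 49); MAP = (10−1)/(59−2) = 9/57 ≈ 0.15789.
MLE ignores the prior: θ̂_MLE = k/n = 3/46 ≈ 0.06522.
Difference = 9/57 − 3/46 = 81/874 ≈ 0.0927.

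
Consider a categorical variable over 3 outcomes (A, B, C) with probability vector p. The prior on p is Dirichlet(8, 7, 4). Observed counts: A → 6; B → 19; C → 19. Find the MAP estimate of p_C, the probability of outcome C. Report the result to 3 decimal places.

MAP estimate of p_C = 0.367

The posterior is Dirichlet(αᵢ + nᵢ) = Dirichlet(14, 26, 23).
For a Dirichlet(a₁,…,a_K) with all aᵢ > 1, the mode has j-th component (aⱼ − 1)/(Σaᵢ − K).
Here Σaᵢ = 63 and K = 3, so p_C = (23 − 1)/(63 − 3) = 22/60 ≈ 0.367.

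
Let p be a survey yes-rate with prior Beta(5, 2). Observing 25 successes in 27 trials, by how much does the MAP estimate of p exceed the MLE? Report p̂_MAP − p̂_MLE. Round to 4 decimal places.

MAP − MLE = -0.0197

Posterior is Beta(30, 4); MAP = (30−1)/(34−2) = 29/32 ≈ 0.90625.
MLE ignores the prior: p̂_MLE = k/n = 25/27 ≈ 0.92593.
Difference = 29/32 − 25/27 = -17/864 ≈ -0.0197.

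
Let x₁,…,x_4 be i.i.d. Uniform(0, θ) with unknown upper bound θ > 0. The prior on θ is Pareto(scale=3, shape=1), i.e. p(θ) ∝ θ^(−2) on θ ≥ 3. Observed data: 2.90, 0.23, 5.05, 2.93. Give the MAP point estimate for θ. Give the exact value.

The Uniform(0, θ) likelihood is θ^(−n) for θ ≥ max(xᵢ), zero otherwise. Here max(xᵢ) = 5.05.
Posterior ∝ θ^(−2) · θ^(−4) = θ^(−6) on θ ≥ max(3, 5.05) = 5.05.
This density is strictly decreasing in θ, so the posterior mode lies at the lower boundary of the support.

θ̂_MAP = 5.05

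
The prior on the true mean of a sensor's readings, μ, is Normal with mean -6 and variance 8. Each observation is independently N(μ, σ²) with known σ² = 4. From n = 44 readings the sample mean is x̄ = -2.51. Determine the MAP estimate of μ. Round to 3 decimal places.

μ̂_MAP = -2.549

n = 44, x̄ = -2.51.
For a Normal prior and Normal likelihood with known variance, the posterior is Normal; its mode equals its mean, the precision-weighted average.
Prior precision 1/σ₀² = 1/8 = 0.125; data precision n/σ² = 44/4 = 11.
μ̂ = (0.125·(-6) + 11·(-2.51)) / (0.125 + 11) = (-28.36)/11.125 = -5672/2225 ≈ -2.549.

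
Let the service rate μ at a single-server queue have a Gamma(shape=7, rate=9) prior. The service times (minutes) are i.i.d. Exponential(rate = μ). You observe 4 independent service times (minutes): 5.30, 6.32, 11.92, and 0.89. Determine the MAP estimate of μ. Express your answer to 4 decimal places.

μ̂_MAP = 0.2991

The Exponential(rate=μ) likelihood is ∝ μ^n e^(−μΣtᵢ). Here n = 4 and Σtᵢ = 5.30 + 6.32 + 11.92 + 0.89 = 24.43.
Posterior ∝ μ^6e^(−9μ) · μ^4e^(−24.43μ) = μ^10e^(−33.43μ), i.e. Gamma(11, 33.43).
Mode = (a−1)/b = 10/33.43 ≈ 0.2991.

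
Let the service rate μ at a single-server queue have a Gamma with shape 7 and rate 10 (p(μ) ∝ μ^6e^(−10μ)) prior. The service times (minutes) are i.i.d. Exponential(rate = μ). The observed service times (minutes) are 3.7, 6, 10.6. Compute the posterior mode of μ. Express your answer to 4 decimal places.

μ̂_MAP = 0.2970

The Exponential(rate=μ) likelihood is ∝ μ^n e^(−μΣtᵢ). Here n = 3 and Σtᵢ = 3.7 + 6 + 10.6 = 20.3.
Posterior ∝ μ^6e^(−10μ) · μ^3e^(−20.3μ) = μ^9e^(−30.3μ), i.e. Gamma(10, 30.3).
Mode = (a−1)/b = 9/30.3 ≈ 0.2970.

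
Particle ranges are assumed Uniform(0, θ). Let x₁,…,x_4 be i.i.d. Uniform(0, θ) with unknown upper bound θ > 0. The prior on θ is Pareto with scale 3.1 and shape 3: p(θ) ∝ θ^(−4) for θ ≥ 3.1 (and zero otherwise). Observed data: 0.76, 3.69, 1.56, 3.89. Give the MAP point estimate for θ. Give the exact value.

The Uniform(0, θ) likelihood is θ^(−n) for θ ≥ max(xᵢ), zero otherwise. Here max(xᵢ) = 3.89.
Posterior ∝ θ^(−4) · θ^(−4) = θ^(−8) on θ ≥ max(3.1, 3.89) = 3.89.
This density is strictly decreasing in θ, so the posterior mode lies at the lower boundary of the support.

θ̂_MAP = 3.89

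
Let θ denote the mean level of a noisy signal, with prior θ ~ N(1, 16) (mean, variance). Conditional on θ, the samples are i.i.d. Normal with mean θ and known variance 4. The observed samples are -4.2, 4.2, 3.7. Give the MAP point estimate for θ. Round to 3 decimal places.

θ̂_MAP = 1.215

n = 3; x̄ = ((-4.2) + 4.2 + 3.7)/3 = 3.7/3 = 37/30 ≈ 1.2333.
For a Normal prior and Normal likelihood with known variance, the posterior is Normal; its mode equals its mean, the precision-weighted average.
Prior precision 1/σ₀² = 1/16 = 0.0625; data precision n/σ² = 3/4 = 0.75.
θ̂ = (0.0625·1 + 0.75·(37/30)) / (0.0625 + 0.75) = 0.9875/0.8125 = 79/65 ≈ 1.215.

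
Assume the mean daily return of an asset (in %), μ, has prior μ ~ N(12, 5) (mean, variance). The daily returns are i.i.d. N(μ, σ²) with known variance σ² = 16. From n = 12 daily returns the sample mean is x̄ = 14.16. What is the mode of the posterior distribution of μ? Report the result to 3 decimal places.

μ̂_MAP = 13.705

n = 12, x̄ = 14.16.
For a Normal prior and Normal likelihood with known variance, the posterior is Normal; its mode equals its mean, the precision-weighted average.
Prior precision 1/σ₀² = 1/5 = 0.2; data precision n/σ² = 12/16 = 0.75.
μ̂ = (0.2·12 + 0.75·14.16) / (0.2 + 0.75) = 13.02/0.95 = 1302/95 ≈ 13.705.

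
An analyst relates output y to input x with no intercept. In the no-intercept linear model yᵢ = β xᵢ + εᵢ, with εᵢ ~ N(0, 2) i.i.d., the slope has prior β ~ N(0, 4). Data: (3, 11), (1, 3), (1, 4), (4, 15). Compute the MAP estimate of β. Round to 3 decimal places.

β̂_MAP = 3.636

log p(β | y) = −Σ(yᵢ − βxᵢ)²/(2·2) − β²/(2·4) + const.
Setting the derivative to zero: Σxᵢ(yᵢ − βxᵢ)/2 − β/4 = 0, so β = Σxᵢyᵢ / (Σxᵢ² + σ²/τ²).
Σxᵢyᵢ = 3·11 + 1·3 + 1·4 + 4·15 = 100; Σxᵢ² = 27; σ²/τ² = 0.5.
β̂_MAP = 100 / (27 + 0.5) = 100/27.5 ≈ 3.636.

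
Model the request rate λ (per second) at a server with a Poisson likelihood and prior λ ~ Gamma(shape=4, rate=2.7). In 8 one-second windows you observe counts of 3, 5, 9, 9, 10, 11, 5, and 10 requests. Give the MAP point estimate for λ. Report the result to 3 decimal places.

Σxᵢ = 3+5+9+9+10+11+5+10 = 62, with n = 8.
Posterior ∝ λ^3e^(−2.7λ) · λ^62e^(−8λ) = λ^65e^(−10.7λ), i.e. Gamma(shape=66, rate=10.7).
The mode of a Gamma(a, b) with a ≥ 1 (shape–rate) is (a−1)/b = 65/10.7 ≈ 6.075.

λ̂_MAP = 6.075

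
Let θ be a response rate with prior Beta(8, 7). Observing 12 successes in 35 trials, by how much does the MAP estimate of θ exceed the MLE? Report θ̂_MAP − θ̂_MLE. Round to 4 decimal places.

MAP − MLE = 0.0530

Posterior is Beta(20, 30); MAP = (20−1)/(50−2) = 19/48 ≈ 0.39583.
MLE ignores the prior: θ̂_MLE = k/n = 12/35 ≈ 0.34286.
Difference = 19/48 − 12/35 = 89/1680 ≈ 0.0530.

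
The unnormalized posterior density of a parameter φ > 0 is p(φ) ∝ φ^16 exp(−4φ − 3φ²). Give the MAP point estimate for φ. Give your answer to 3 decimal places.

φ̂_MAP = 1.333

ℓ'(φ) = 16/φ − 4 − 6φ. Setting this to zero and multiplying by φ: 6φ² + 4φ − 16 = 0.
φ = (−4 + √(4² + 4·6·16)) / (2·6) = (−4 + √400) / 12 = (−4 + 20)/12 = 4/3.
ℓ''(φ) = −16/φ² − 6 < 0, confirming a maximum.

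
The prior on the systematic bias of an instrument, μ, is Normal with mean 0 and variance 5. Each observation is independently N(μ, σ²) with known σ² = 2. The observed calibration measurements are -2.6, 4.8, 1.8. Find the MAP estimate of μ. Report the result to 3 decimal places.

μ̂_MAP = 1.176

n = 3; x̄ = ((-2.6) + 4.8 + 1.8)/3 = 4/3 = 4/3 ≈ 1.3333.
For a Normal prior and Normal likelihood with known variance, the posterior is Normal; its mode equals its mean, the precision-weighted average.
Prior precision 1/σ₀² = 1/5 = 0.2; data precision n/σ² = 3/2 = 1.5.
μ̂ = (0.2·0 + 1.5·(4/3)) / (0.2 + 1.5) = 2/1.7 = 20/17 ≈ 1.176.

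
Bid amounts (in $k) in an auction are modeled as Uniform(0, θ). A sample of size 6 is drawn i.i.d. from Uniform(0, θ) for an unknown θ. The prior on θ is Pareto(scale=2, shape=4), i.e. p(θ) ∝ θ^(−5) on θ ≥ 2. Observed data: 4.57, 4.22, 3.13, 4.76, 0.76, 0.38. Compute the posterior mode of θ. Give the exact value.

θ̂_MAP = 4.76

The Uniform(0, θ) likelihood is θ^(−n) for θ ≥ max(xᵢ), zero otherwise. Here max(xᵢ) = 4.76.
Posterior ∝ θ^(−5) · θ^(−6) = θ^(−11) on θ ≥ max(2, 4.76) = 4.76.
This density is strictly decreasing in θ, so the posterior mode lies at the lower boundary of the support.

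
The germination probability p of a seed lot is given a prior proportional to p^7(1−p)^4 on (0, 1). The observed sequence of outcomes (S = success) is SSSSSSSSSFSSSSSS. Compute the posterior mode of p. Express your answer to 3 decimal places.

The prior density ∝ p^7(1−p)^4 is the kernel of Beta(8, 5).
Data: 15 successes in 16 trials (from the sequence). The binomial likelihood contributes p^15(1−p)^1, so the posterior is Beta(8+15, 5+1) = Beta(23, 6).
For Beta(a, b) with a, b > 1 the mode is (a−1)/(a+b−2) = 22/27 ≈ 0.815.

p̂_MAP = 0.815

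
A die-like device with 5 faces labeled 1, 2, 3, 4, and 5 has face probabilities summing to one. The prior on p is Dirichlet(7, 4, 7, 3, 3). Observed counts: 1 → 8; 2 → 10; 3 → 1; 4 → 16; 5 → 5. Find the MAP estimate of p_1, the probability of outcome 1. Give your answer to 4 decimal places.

MAP estimate: 0.2373

The posterior is Dirichlet(αᵢ + nᵢ) = Dirichlet(15, 14, 8, 19, 8).
For a Dirichlet(a₁,…,a_K) with all aᵢ > 1, the mode has j-th component (aⱼ − 1)/(Σaᵢ − K).
Here Σaᵢ = 64 and K = 5, so p_1 = (15 − 1)/(64 − 5) = 14/59 ≈ 0.2373.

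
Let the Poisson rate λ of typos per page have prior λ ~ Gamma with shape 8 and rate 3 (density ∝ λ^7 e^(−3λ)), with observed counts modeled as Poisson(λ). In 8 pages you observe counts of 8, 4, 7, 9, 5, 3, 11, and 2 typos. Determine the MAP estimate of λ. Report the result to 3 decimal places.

Σxᵢ = 8+4+7+9+5+3+11+2 = 49, with n = 8.
Posterior ∝ λ^7e^(−3λ) · λ^49e^(−8λ) = λ^56e^(−11λ), i.e. Gamma(shape=57, rate=11).
The mode of a Gamma(a, b) with a ≥ 1 (shape–rate) is (a−1)/b = 56/11 ≈ 5.091.

λ̂_MAP = 5.091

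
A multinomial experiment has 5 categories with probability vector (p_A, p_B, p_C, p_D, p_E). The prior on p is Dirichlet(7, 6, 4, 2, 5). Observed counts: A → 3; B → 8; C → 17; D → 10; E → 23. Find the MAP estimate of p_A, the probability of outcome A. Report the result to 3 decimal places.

MAP estimate of p_A = 0.113

The posterior is Dirichlet(αᵢ + nᵢ) = Dirichlet(10, 14, 21, 12, 28).
For a Dirichlet(a₁,…,a_K) with all aᵢ > 1, the mode has j-th component (aⱼ − 1)/(Σaᵢ − K).
Here Σaᵢ = 85 and K = 5, so p_A = (10 − 1)/(85 − 5) = 9/80 ≈ 0.113.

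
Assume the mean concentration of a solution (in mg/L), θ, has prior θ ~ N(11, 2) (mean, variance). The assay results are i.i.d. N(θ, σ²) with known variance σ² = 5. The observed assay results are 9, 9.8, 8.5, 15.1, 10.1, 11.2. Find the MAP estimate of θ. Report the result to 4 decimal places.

n = 6; x̄ = (9 + 9.8 + 8.5 + 15.1 + 10.1 + 11.2)/6 = 63.7/6 = 637/60 ≈ 10.6167.
For a Normal prior and Normal likelihood with known variance, the posterior is Normal; its mode equals its mean, the precision-weighted average.
Prior precision 1/σ₀² = 1/2 = 0.5; data precision n/σ² = 6/5 = 1.2.
θ̂ = (0.5·11 + 1.2·(637/60)) / (0.5 + 1.2) = 18.24/1.7 = 912/85 ≈ 10.7294.

θ̂_MAP = 10.7294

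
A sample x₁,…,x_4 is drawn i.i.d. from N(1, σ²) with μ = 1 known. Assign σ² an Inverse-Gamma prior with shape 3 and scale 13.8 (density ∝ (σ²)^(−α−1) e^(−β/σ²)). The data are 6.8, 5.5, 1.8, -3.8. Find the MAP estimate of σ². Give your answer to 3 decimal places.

Sum of squared deviations about the known mean: SS = (6.8−1)² + (5.5−1)² + (1.8−1)² + (-3.8−1)² = 77.57.
The Normal likelihood contributes (σ²)^(−n/2) exp(−SS/(2σ²)), so the posterior is Inverse-Gamma(α + n/2, β + SS/2) = Inverse-Gamma(5, 52.585).
The mode of Inverse-Gamma(a, b) is b/(a+1) = 52.585/6 ≈ 8.764.

σ̂²_MAP = 8.764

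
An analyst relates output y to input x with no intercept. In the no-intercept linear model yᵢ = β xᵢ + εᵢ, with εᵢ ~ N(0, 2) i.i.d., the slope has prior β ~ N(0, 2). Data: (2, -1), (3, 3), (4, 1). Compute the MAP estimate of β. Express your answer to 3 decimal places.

β̂_MAP = 0.367

log p(β | y) = −Σ(yᵢ − βxᵢ)²/(2·2) − β²/(2·2) + const.
Setting the derivative to zero: Σxᵢ(yᵢ − βxᵢ)/2 − β/2 = 0, so β = Σxᵢyᵢ / (Σxᵢ² + σ²/τ²).
Σxᵢyᵢ = 2·(-1) + 3·3 + 4·1 = 11; Σxᵢ² = 29; σ²/τ² = 1.
β̂_MAP = 11 / (29 + 1) = 11/30 ≈ 0.367.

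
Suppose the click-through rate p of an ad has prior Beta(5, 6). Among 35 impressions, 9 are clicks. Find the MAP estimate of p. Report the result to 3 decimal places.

Prior: Beta(5, 6).
Data: 9 successes in 35 trials. The binomial likelihood contributes p^9(1−p)^26, so the posterior is Beta(5+9, 6+26) = Beta(14, 32).
For Beta(a, b) with a, b > 1 the mode is (a−1)/(a+b−2) = 13/44 ≈ 0.295.

p̂_MAP = 0.295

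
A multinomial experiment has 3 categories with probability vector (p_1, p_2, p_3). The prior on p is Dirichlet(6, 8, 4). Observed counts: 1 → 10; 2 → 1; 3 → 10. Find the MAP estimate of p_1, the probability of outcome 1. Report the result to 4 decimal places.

The posterior is Dirichlet(αᵢ + nᵢ) = Dirichlet(16, 9, 14).
For a Dirichlet(a₁,…,a_K) with all aᵢ > 1, the mode has j-th component (aⱼ − 1)/(Σaᵢ − K).
Here Σaᵢ = 39 and K = 3, so p_1 = (16 − 1)/(39 − 3) = 15/36 ≈ 0.4167.

MAP estimate: 0.4167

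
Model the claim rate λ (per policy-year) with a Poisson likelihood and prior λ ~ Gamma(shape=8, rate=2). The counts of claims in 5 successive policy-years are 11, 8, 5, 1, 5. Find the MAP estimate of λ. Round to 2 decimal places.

Σxᵢ = 11+8+5+1+5 = 30, with n = 5.
Posterior ∝ λ^7e^(−2λ) · λ^30e^(−5λ) = λ^37e^(−7λ), i.e. Gamma(shape=38, rate=7).
The mode of a Gamma(a, b) with a ≥ 1 (shape–rate) is (a−1)/b = 37/7 ≈ 5.29.

λ̂_MAP = 5.29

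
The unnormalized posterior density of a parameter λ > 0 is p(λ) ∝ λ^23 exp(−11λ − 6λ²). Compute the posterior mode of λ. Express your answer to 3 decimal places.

λ̂_MAP = 1.000

ℓ'(λ) = 23/λ − 11 − 12λ. Setting this to zero and multiplying by λ: 12λ² + 11λ − 23 = 0.
λ = (−11 + √(11² + 4·12·23)) / (2·12) = (−11 + √1225) / 24 = (−11 + 35)/24 = 1.
ℓ''(λ) = −23/λ² − 12 < 0, confirming a maximum.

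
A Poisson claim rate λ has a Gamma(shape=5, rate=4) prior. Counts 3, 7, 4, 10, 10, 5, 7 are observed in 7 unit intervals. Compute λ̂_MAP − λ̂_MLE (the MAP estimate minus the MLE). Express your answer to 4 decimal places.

MAP − MLE = -2.0260

Σxᵢ = 46. Posterior is Gamma(51, 11); MAP = (51−1)/11 = 50/11 ≈ 4.54545.
MLE = x̄ = 46/7 ≈ 6.57143.
Difference = 50/11 − 46/7 = -156/77 ≈ -2.0260.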